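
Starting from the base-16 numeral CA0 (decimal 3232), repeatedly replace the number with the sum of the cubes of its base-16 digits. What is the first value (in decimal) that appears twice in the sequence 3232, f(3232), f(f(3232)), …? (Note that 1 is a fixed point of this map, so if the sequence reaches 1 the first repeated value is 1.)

3232 = (12,10,0)_16 → 12³ + 10³ + 0³ = 2728
2728 = (10,10,8)_16 → 10³ + 10³ + 8³ = 2512
2512 = (9,13,0)_16 → 9³ + 13³ + 0³ = 2926
2926 = (11,6,14)_16 → 11³ + 6³ + 14³ = 4291
4291 = (1,0,12,3)_16 → 1³ + 0³ + 12³ + 3³ = 1756
1756 = (6,13,12)_16 → 6³ + 13³ + 12³ = 4141
4141 = (1,0,2,13)_16 → 1³ + 0³ + 2³ + 13³ = 2206
2206 = (8,9,14)_16 → 8³ + 9³ + 14³ = 3985
3985 = (15,9,1)_16 → 15³ + 9³ + 1³ = 4105
4105 = (1,0,0,9)_16 → 1³ + 0³ + 0³ + 9³ = 730
730 = (2,13,10)_16 → 2³ + 13³ + 10³ = 3205
3205 = (12,8,5)_16 → 12³ + 8³ + 5³ = 2365
2365 = (9,3,13)_16 → 9³ + 3³ + 13³ = 2953
2953 = (11,8,9)_16 → 11³ + 8³ + 9³ = 2572
2572 = (10,0,12)_16 → 10³ + 0³ + 12³ = 2728  — 2728 already appeared earlier.

2728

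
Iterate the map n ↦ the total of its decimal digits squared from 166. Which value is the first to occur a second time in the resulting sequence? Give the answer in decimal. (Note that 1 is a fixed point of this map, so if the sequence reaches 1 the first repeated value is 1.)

166 → 1² + 6² + 6² = 73
73 → 7² + 3² = 58
58 → 5² + 8² = 89
89 → 8² + 9² = 145
145 → 1² + 4² + 5² = 42
42 → 4² + 2² = 20
20 → 2² + 0² = 4
4 → 4² = 16
16 → 1² + 6² = 37
37 → 3² + 7² = 58  — 58 already appeared earlier.

58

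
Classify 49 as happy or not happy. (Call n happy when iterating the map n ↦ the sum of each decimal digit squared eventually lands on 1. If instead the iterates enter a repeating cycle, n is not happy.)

happy

49 → 97
97 → 130
130 → 10
10 → 1  — reached 1.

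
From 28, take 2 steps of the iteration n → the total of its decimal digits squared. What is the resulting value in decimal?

28 → 68
68 → 100

100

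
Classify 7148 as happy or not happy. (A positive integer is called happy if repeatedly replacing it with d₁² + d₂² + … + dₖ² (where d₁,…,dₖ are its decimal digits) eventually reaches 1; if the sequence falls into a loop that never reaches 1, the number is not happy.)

happy

7148 → 130
130 → 10
10 → 1  — reached 1.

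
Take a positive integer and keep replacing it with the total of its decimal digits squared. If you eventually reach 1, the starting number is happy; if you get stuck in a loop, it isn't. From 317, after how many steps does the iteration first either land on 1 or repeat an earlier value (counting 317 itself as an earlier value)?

11

317 → 3² + 1² + 7² = 9 + 1 + 49 = 59
59 → 5² + 9² = 25 + 81 = 106
106 → 1² + 0² + 6² = 1 + 0 + 36 = 37
37 → 3² + 7² = 9 + 49 = 58
58 → 5² + 8² = 25 + 64 = 89
89 → 8² + 9² = 64 + 81 = 145
145 → 1² + 4² + 5² = 1 + 16 + 25 = 42
42 → 4² + 2² = 16 + 4 = 20
20 → 2² + 0² = 4 + 0 = 4
4 → 4² = 16
16 → 1² + 6² = 1 + 36 = 37  — 37 repeats.
That took 11 steps.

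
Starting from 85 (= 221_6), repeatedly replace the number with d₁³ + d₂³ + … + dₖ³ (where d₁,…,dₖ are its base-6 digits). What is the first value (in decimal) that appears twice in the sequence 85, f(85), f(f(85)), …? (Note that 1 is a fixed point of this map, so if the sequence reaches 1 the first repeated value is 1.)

85 = (2,2,1)_6 → 2³ + 2³ + 1³ = 17
17 = (2,5)_6 → 2³ + 5³ = 133
133 = (3,4,1)_6 → 3³ + 4³ + 1³ = 92
92 = (2,3,2)_6 → 2³ + 3³ + 2³ = 43
43 = (1,1,1)_6 → 1³ + 1³ + 1³ = 3
3 = (3)_6 → 3³ = 27
27 = (4,3)_6 → 4³ + 3³ = 91
91 = (2,3,1)_6 → 2³ + 3³ + 1³ = 36
36 = (1,0,0)_6 → 1³ + 0³ + 0³ = 1  — reached the fixed point 1.
1 → 1, so 1 is the first repeated value.

1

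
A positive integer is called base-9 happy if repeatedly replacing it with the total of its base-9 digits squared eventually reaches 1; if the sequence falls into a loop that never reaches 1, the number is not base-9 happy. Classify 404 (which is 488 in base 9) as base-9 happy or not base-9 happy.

404 = (4,8,8)_9 → 4² + 8² + 8² = 144
144 = (1,7,0)_9 → 1² + 7² + 0² = 50
50 = (5,5)_9 → 5² + 5² = 50  — 50 already seen; the sequence cycles without reaching 1.

not base-9 happy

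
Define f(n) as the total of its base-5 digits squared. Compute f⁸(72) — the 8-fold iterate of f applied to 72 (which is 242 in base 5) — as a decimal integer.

72 = (2,4,2)_5 → 2² + 4² + 2² = 4 + 16 + 4 = 24
24 = (4,4)_5 → 4² + 4² = 16 + 16 = 32
32 = (1,1,2)_5 → 1² + 1² + 2² = 1 + 1 + 4 = 6
6 = (1,1)_5 → 1² + 1² = 1 + 1 = 2
2 = (2)_5 → 2² = 4
4 = (4)_5 → 4² = 16
16 = (3,1)_5 → 3² + 1² = 9 + 1 = 10
10 = (2,0)_5 → 2² + 0² = 4 + 0 = 4

4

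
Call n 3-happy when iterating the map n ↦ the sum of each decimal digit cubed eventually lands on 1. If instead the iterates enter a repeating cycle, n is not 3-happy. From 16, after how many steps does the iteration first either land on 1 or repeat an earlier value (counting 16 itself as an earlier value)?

16 → 1³ + 6³ = 217
217 → 2³ + 1³ + 7³ = 352
352 → 3³ + 5³ + 2³ = 160
160 → 1³ + 6³ + 0³ = 217  — 217 repeats.
That took 4 steps.

4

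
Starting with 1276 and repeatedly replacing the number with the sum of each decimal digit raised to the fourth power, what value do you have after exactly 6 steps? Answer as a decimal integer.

1276 → 1⁴ + 2⁴ + 7⁴ + 6⁴ = 1 + 16 + 2401 + 1296 = 3714
3714 → 3⁴ + 7⁴ + 1⁴ + 4⁴ = 81 + 2401 + 1 + 256 = 2739
2739 → 2⁴ + 7⁴ + 3⁴ + 9⁴ = 16 + 2401 + 81 + 6561 = 9059
9059 → 9⁴ + 0⁴ + 5⁴ + 9⁴ = 6561 + 0 + 625 + 6561 = 13747
13747 → 1⁴ + 3⁴ + 7⁴ + 4⁴ + 7⁴ = 1 + 81 + 2401 + 256 + 2401 = 5140
5140 → 5⁴ + 1⁴ + 4⁴ + 0⁴ = 625 + 1 + 256 + 0 = 882

882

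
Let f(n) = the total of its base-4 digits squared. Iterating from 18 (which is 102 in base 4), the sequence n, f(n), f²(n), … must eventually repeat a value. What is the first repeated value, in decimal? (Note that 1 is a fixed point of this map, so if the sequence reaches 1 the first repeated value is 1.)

1

18 = (1,0,2)_4 → 5
5 = (1,1)_4 → 2
2 = (2)_4 → 4
4 = (1,0)_4 → 1  — reached the fixed point 1.
1 → 1, so 1 is the first repeated value.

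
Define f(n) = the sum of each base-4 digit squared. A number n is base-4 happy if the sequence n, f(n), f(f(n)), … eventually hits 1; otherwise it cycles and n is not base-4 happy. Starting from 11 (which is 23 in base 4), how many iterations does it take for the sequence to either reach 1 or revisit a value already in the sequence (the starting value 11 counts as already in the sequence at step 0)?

11 = (2,3)_4 → 13
13 = (3,1)_4 → 10
10 = (2,2)_4 → 8
8 = (2,0)_4 → 4
4 = (1,0)_4 → 1  — reached 1.
That took 5 steps.

5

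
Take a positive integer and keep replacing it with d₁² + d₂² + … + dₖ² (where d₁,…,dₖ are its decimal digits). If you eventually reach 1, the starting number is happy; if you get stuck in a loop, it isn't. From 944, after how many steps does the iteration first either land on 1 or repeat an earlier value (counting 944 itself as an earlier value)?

944 → 9² + 4² + 4² = 113
113 → 1² + 1² + 3² = 11
11 → 1² + 1² = 2
2 → 2² = 4
4 → 4² = 16
16 → 1² + 6² = 37
37 → 3² + 7² = 58
58 → 5² + 8² = 89
89 → 8² + 9² = 145
145 → 1² + 4² + 5² = 42
42 → 4² + 2² = 20
20 → 2² + 0² = 4  — 4 repeats.
That took 12 steps.

12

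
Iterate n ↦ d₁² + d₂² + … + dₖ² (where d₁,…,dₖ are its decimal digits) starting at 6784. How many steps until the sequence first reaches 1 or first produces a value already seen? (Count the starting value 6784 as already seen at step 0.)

12

6784 → 6² + 7² + 8² + 4² = 36 + 49 + 64 + 16 = 165
165 → 1² + 6² + 5² = 1 + 36 + 25 = 62
62 → 6² + 2² = 36 + 4 = 40
40 → 4² + 0² = 16 + 0 = 16
16 → 1² + 6² = 1 + 36 = 37
37 → 3² + 7² = 9 + 49 = 58
58 → 5² + 8² = 25 + 64 = 89
89 → 8² + 9² = 64 + 81 = 145
145 → 1² + 4² + 5² = 1 + 16 + 25 = 42
42 → 4² + 2² = 16 + 4 = 20
20 → 2² + 0² = 4 + 0 = 4
4 → 4² = 16  — 16 repeats.
That took 12 steps.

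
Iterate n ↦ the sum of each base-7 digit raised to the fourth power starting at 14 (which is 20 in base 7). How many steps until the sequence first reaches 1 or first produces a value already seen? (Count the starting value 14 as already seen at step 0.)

9

14 = (2,0)_7 → 2⁴ + 0⁴ = 16 + 0 = 16
16 = (2,2)_7 → 2⁴ + 2⁴ = 16 + 16 = 32
32 = (4,4)_7 → 4⁴ + 4⁴ = 256 + 256 = 512
512 = (1,3,3,1)_7 → 1⁴ + 3⁴ + 3⁴ + 1⁴ = 1 + 81 + 81 + 1 = 164
164 = (3,2,3)_7 → 3⁴ + 2⁴ + 3⁴ = 81 + 16 + 81 = 178
178 = (3,4,3)_7 → 3⁴ + 4⁴ + 3⁴ = 81 + 256 + 81 = 418
418 = (1,1,3,5)_7 → 1⁴ + 1⁴ + 3⁴ + 5⁴ = 1 + 1 + 81 + 625 = 708
708 = (2,0,3,1)_7 → 2⁴ + 0⁴ + 3⁴ + 1⁴ = 16 + 0 + 81 + 1 = 98
98 = (2,0,0)_7 → 2⁴ + 0⁴ + 0⁴ = 16 + 0 + 0 = 16  — 16 repeats.
That took 9 steps.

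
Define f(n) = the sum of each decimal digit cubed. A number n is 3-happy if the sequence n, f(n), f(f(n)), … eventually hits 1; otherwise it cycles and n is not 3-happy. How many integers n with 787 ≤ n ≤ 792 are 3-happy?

787: 787 → 1198 → 1243 → 100 → 1  — 3-happy
788: 788 → 1367 → 587 → 980 → 1241 → 74 → 407 → 407  — not 3-happy
789: 789 → 1584 → 702 → 351 → 153 → 153  — not 3-happy
790: 790 → 1072 → 352 → 160 → 217 → 352  — not 3-happy
791: 791 → 1073 → 371 → 371  — not 3-happy
792: 792 → 1080 → 513 → 153 → 153  — not 3-happy
3-happy: 787

1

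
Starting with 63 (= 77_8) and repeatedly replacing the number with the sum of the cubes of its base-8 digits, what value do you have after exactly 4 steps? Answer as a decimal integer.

341

63 = (7,7)_8 → 7³ + 7³ = 686
686 = (1,2,5,6)_8 → 1³ + 2³ + 5³ + 6³ = 350
350 = (5,3,6)_8 → 5³ + 3³ + 6³ = 368
368 = (5,6,0)_8 → 5³ + 6³ + 0³ = 341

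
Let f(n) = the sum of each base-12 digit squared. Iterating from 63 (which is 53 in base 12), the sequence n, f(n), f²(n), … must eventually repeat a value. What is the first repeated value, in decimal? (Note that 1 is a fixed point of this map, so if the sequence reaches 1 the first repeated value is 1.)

63 = (5,3)_12 → 5² + 3² = 25 + 9 = 34
34 = (2,10)_12 → 2² + 10² = 4 + 100 = 104
104 = (8,8)_12 → 8² + 8² = 64 + 64 = 128
128 = (10,8)_12 → 10² + 8² = 100 + 64 = 164
164 = (1,1,8)_12 → 1² + 1² + 8² = 1 + 1 + 64 = 66
66 = (5,6)_12 → 5² + 6² = 25 + 36 = 61
61 = (5,1)_12 → 5² + 1² = 25 + 1 = 26
26 = (2,2)_12 → 2² + 2² = 4 + 4 = 8
8 = (8)_12 → 8² = 64
64 = (5,4)_12 → 5² + 4² = 25 + 16 = 41
41 = (3,5)_12 → 3² + 5² = 9 + 25 = 34  — 34 already appeared earlier.

34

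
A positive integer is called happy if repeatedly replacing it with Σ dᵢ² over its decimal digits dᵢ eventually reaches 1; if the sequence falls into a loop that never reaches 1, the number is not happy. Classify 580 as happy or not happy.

580 → 89
89 → 145
145 → 42
42 → 20
20 → 4
4 → 16
16 → 37
37 → 58
58 → 89  — 89 already seen; the sequence cycles without reaching 1.

not happy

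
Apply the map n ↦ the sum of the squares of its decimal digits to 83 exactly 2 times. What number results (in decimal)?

83 → 8² + 3² = 73
73 → 7² + 3² = 58

58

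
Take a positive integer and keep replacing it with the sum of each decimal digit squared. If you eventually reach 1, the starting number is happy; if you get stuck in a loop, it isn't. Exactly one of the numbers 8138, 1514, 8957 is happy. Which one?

8138: 8138 → 138 → 74 → 65 → 61 → 37 → 58 → 89 → 145 → 42 → 20 → 4 → 16 → 37  — repeats 37 (not happy)
1514: 1514 → 43 → 25 → 29 → 85 → 89 → 145 → 42 → 20 → 4 → 16 → 37 → 58 → 89  — repeats 89 (not happy)
8957: 8957 → 219 → 86 → 100 → 1  — reaches 1 (happy)

8957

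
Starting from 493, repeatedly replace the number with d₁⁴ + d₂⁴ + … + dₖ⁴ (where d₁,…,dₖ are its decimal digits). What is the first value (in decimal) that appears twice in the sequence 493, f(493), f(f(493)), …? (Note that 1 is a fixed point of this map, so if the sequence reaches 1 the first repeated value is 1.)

8208

493 → 4⁴ + 9⁴ + 3⁴ = 256 + 6561 + 81 = 6898
6898 → 6⁴ + 8⁴ + 9⁴ + 8⁴ = 1296 + 4096 + 6561 + 4096 = 16049
16049 → 1⁴ + 6⁴ + 0⁴ + 4⁴ + 9⁴ = 1 + 1296 + 0 + 256 + 6561 = 8114
8114 → 8⁴ + 1⁴ + 1⁴ + 4⁴ = 4096 + 1 + 1 + 256 = 4354
4354 → 4⁴ + 3⁴ + 5⁴ + 4⁴ = 256 + 81 + 625 + 256 = 1218
1218 → 1⁴ + 2⁴ + 1⁴ + 8⁴ = 1 + 16 + 1 + 4096 = 4114
4114 → 4⁴ + 1⁴ + 1⁴ + 4⁴ = 256 + 1 + 1 + 256 = 514
514 → 5⁴ + 1⁴ + 4⁴ = 625 + 1 + 256 = 882
882 → 8⁴ + 8⁴ + 2⁴ = 4096 + 4096 + 16 = 8208
8208 → 8⁴ + 2⁴ + 0⁴ + 8⁴ = 4096 + 16 + 0 + 4096 = 8208  — 8208 already appeared earlier.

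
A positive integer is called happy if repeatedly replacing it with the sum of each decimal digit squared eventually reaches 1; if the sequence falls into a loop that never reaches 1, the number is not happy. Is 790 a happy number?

happy

790 → 7² + 9² + 0² = 49 + 81 + 0 = 130
130 → 1² + 3² + 0² = 1 + 9 + 0 = 10
10 → 1² + 0² = 1 + 0 = 1  — reached 1.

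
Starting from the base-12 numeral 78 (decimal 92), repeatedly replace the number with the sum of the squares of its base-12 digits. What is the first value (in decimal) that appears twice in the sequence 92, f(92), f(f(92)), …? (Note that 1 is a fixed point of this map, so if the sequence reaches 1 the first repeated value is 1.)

92 = (7,8)_12 → 7² + 8² = 49 + 64 = 113
113 = (9,5)_12 → 9² + 5² = 81 + 25 = 106
106 = (8,10)_12 → 8² + 10² = 64 + 100 = 164
164 = (1,1,8)_12 → 1² + 1² + 8² = 1 + 1 + 64 = 66
66 = (5,6)_12 → 5² + 6² = 25 + 36 = 61
61 = (5,1)_12 → 5² + 1² = 25 + 1 = 26
26 = (2,2)_12 → 2² + 2² = 4 + 4 = 8
8 = (8)_12 → 8² = 64
64 = (5,4)_12 → 5² + 4² = 25 + 16 = 41
41 = (3,5)_12 → 3² + 5² = 9 + 25 = 34
34 = (2,10)_12 → 2² + 10² = 4 + 100 = 104
104 = (8,8)_12 → 8² + 8² = 64 + 64 = 128
128 = (10,8)_12 → 10² + 8² = 100 + 64 = 164  — 164 already appeared earlier.

164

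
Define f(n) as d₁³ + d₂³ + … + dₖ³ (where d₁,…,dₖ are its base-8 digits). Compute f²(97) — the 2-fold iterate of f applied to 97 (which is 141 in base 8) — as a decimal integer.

97 = (1,4,1)_8 → 1³ + 4³ + 1³ = 66
66 = (1,0,2)_8 → 1³ + 0³ + 2³ = 9

9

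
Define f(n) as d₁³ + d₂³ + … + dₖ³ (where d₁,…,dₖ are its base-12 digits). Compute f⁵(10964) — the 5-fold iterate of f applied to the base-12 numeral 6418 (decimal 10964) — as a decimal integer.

10964 = (6,4,1,8)_12 → 793
793 = (5,6,1)_12 → 342
342 = (2,4,6)_12 → 288
288 = (2,0,0)_12 → 8
8 = (8)_12 → 512

512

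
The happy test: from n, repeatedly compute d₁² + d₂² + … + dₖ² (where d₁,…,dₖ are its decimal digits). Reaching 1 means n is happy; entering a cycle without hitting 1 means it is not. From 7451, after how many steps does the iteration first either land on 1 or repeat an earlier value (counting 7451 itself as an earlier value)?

5

7451 → 7² + 4² + 5² + 1² = 91
91 → 9² + 1² = 82
82 → 8² + 2² = 68
68 → 6² + 8² = 100
100 → 1² + 0² + 0² = 1  — reached 1.
That took 5 steps.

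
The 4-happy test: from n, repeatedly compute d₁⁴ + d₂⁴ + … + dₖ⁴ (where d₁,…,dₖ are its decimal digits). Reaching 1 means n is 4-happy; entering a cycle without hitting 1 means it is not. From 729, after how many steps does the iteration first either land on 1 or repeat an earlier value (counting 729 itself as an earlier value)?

11

729 → 7⁴ + 2⁴ + 9⁴ = 2401 + 16 + 6561 = 8978
8978 → 8⁴ + 9⁴ + 7⁴ + 8⁴ = 4096 + 6561 + 2401 + 4096 = 17154
17154 → 1⁴ + 7⁴ + 1⁴ + 5⁴ + 4⁴ = 1 + 2401 + 1 + 625 + 256 = 3284
3284 → 3⁴ + 2⁴ + 8⁴ + 4⁴ = 81 + 16 + 4096 + 256 = 4449
4449 → 4⁴ + 4⁴ + 4⁴ + 9⁴ = 256 + 256 + 256 + 6561 = 7329
7329 → 7⁴ + 3⁴ + 2⁴ + 9⁴ = 2401 + 81 + 16 + 6561 = 9059
9059 → 9⁴ + 0⁴ + 5⁴ + 9⁴ = 6561 + 0 + 625 + 6561 = 13747
13747 → 1⁴ + 3⁴ + 7⁴ + 4⁴ + 7⁴ = 1 + 81 + 2401 + 256 + 2401 = 5140
5140 → 5⁴ + 1⁴ + 4⁴ + 0⁴ = 625 + 1 + 256 + 0 = 882
882 → 8⁴ + 8⁴ + 2⁴ = 4096 + 4096 + 16 = 8208
8208 → 8⁴ + 2⁴ + 0⁴ + 8⁴ = 4096 + 16 + 0 + 4096 = 8208  — 8208 repeats.
That took 11 steps.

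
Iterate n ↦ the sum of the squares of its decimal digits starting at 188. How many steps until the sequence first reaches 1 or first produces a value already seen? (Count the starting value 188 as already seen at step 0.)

4

188 → 1² + 8² + 8² = 129
129 → 1² + 2² + 9² = 86
86 → 8² + 6² = 100
100 → 1² + 0² + 0² = 1  — reached 1.
That took 4 steps.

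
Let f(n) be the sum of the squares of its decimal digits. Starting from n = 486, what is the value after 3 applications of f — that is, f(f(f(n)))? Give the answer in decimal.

73

486 → 4² + 8² + 6² = 16 + 64 + 36 = 116
116 → 1² + 1² + 6² = 1 + 1 + 36 = 38
38 → 3² + 8² = 9 + 64 = 73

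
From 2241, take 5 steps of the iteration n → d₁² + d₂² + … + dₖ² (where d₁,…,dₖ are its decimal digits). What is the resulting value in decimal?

2241 → 2² + 2² + 4² + 1² = 4 + 4 + 16 + 1 = 25
25 → 2² + 5² = 4 + 25 = 29
29 → 2² + 9² = 4 + 81 = 85
85 → 8² + 5² = 64 + 25 = 89
89 → 8² + 9² = 64 + 81 = 145

145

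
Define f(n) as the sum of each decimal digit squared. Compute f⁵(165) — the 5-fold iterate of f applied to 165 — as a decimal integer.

165 → 1² + 6² + 5² = 1 + 36 + 25 = 62
62 → 6² + 2² = 36 + 4 = 40
40 → 4² + 0² = 16 + 0 = 16
16 → 1² + 6² = 1 + 36 = 37
37 → 3² + 7² = 9 + 49 = 58

58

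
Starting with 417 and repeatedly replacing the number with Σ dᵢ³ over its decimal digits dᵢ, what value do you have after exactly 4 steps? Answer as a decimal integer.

792

417 → 4³ + 1³ + 7³ = 408
408 → 4³ + 0³ + 8³ = 576
576 → 5³ + 7³ + 6³ = 684
684 → 6³ + 8³ + 4³ = 792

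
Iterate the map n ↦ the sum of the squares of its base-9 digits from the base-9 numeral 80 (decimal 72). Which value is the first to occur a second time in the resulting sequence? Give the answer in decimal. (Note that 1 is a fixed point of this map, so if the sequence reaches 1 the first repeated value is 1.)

50

72 = (8,0)_9 → 8² + 0² = 64 + 0 = 64
64 = (7,1)_9 → 7² + 1² = 49 + 1 = 50
50 = (5,5)_9 → 5² + 5² = 25 + 25 = 50  — 50 already appeared earlier.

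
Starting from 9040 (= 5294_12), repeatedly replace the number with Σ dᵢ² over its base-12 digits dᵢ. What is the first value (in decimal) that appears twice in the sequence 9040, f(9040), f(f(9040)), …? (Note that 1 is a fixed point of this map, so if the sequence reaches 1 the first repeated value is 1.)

9040 = (5,2,9,4)_12 → 5² + 2² + 9² + 4² = 126
126 = (10,6)_12 → 10² + 6² = 136
136 = (11,4)_12 → 11² + 4² = 137
137 = (11,5)_12 → 11² + 5² = 146
146 = (1,0,2)_12 → 1² + 0² + 2² = 5
5 = (5)_12 → 5² = 25
25 = (2,1)_12 → 2² + 1² = 5  — 5 already appeared earlier.

5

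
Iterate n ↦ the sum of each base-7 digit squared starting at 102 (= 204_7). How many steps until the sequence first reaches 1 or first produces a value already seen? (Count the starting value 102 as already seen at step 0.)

102 = (2,0,4)_7 → 2² + 0² + 4² = 20
20 = (2,6)_7 → 2² + 6² = 40
40 = (5,5)_7 → 5² + 5² = 50
50 = (1,0,1)_7 → 1² + 0² + 1² = 2
2 = (2)_7 → 2² = 4
4 = (4)_7 → 4² = 16
16 = (2,2)_7 → 2² + 2² = 8
8 = (1,1)_7 → 1² + 1² = 2  — 2 repeats.
That took 8 steps.

8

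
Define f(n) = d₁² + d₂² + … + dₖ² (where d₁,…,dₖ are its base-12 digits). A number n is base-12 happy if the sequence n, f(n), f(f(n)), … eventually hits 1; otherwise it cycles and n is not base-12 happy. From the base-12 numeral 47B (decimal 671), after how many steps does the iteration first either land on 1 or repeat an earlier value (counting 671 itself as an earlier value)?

10

671 = (4,7,11)_12 → 4² + 7² + 11² = 16 + 49 + 121 = 186
186 = (1,3,6)_12 → 1² + 3² + 6² = 1 + 9 + 36 = 46
46 = (3,10)_12 → 3² + 10² = 9 + 100 = 109
109 = (9,1)_12 → 9² + 1² = 81 + 1 = 82
82 = (6,10)_12 → 6² + 10² = 36 + 100 = 136
136 = (11,4)_12 → 11² + 4² = 121 + 16 = 137
137 = (11,5)_12 → 11² + 5² = 121 + 25 = 146
146 = (1,0,2)_12 → 1² + 0² + 2² = 1 + 0 + 4 = 5
5 = (5)_12 → 5² = 25
25 = (2,1)_12 → 2² + 1² = 4 + 1 = 5  — 5 repeats.
That took 10 steps.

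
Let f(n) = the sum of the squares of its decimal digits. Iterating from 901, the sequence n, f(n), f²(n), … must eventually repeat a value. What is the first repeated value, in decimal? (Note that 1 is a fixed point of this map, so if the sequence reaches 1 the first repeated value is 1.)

901 → 9² + 0² + 1² = 82
82 → 8² + 2² = 68
68 → 6² + 8² = 100
100 → 1² + 0² + 0² = 1  — reached the fixed point 1.
1 → 1, so 1 is the first repeated value.

1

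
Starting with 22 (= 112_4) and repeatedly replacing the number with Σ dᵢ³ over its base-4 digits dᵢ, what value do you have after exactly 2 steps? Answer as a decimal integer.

16

22 = (1,1,2)_4 → 1³ + 1³ + 2³ = 1 + 1 + 8 = 10
10 = (2,2)_4 → 2³ + 2³ = 8 + 8 = 16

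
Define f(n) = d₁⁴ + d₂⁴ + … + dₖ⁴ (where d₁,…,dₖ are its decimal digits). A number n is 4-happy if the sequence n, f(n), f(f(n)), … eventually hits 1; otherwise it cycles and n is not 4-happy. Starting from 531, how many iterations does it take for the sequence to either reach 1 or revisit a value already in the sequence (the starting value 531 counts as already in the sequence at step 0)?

531 → 5⁴ + 3⁴ + 1⁴ = 625 + 81 + 1 = 707
707 → 7⁴ + 0⁴ + 7⁴ = 2401 + 0 + 2401 = 4802
4802 → 4⁴ + 8⁴ + 0⁴ + 2⁴ = 256 + 4096 + 0 + 16 = 4368
4368 → 4⁴ + 3⁴ + 6⁴ + 8⁴ = 256 + 81 + 1296 + 4096 = 5729
5729 → 5⁴ + 7⁴ + 2⁴ + 9⁴ = 625 + 2401 + 16 + 6561 = 9603
9603 → 9⁴ + 6⁴ + 0⁴ + 3⁴ = 6561 + 1296 + 0 + 81 = 7938
7938 → 7⁴ + 9⁴ + 3⁴ + 8⁴ = 2401 + 6561 + 81 + 4096 = 13139
13139 → 1⁴ + 3⁴ + 1⁴ + 3⁴ + 9⁴ = 1 + 81 + 1 + 81 + 6561 = 6725
6725 → 6⁴ + 7⁴ + 2⁴ + 5⁴ = 1296 + 2401 + 16 + 625 = 4338
4338 → 4⁴ + 3⁴ + 3⁴ + 8⁴ = 256 + 81 + 81 + 4096 = 4514
4514 → 4⁴ + 5⁴ + 1⁴ + 4⁴ = 256 + 625 + 1 + 256 = 1138
1138 → 1⁴ + 1⁴ + 3⁴ + 8⁴ = 1 + 1 + 81 + 4096 = 4179
4179 → 4⁴ + 1⁴ + 7⁴ + 9⁴ = 256 + 1 + 2401 + 6561 = 9219
9219 → 9⁴ + 2⁴ + 1⁴ + 9⁴ = 6561 + 16 + 1 + 6561 = 13139  — 13139 repeats.
That took 14 steps.

14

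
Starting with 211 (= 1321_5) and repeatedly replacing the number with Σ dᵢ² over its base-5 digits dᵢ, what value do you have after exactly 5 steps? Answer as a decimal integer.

211 = (1,3,2,1)_5 → 1² + 3² + 2² + 1² = 15
15 = (3,0)_5 → 3² + 0² = 9
9 = (1,4)_5 → 1² + 4² = 17
17 = (3,2)_5 → 3² + 2² = 13
13 = (2,3)_5 → 2² + 3² = 13

13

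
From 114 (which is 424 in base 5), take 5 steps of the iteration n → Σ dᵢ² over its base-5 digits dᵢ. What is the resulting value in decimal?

16

114 = (4,2,4)_5 → 4² + 2² + 4² = 36
36 = (1,2,1)_5 → 1² + 2² + 1² = 6
6 = (1,1)_5 → 1² + 1² = 2
2 = (2)_5 → 2² = 4
4 = (4)_5 → 4² = 16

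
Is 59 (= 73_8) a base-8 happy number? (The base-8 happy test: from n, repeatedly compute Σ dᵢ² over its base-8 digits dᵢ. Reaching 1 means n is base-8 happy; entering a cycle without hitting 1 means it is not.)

not base-8 happy

59 = (7,3)_8 → 7² + 3² = 58
58 = (7,2)_8 → 7² + 2² = 53
53 = (6,5)_8 → 6² + 5² = 61
61 = (7,5)_8 → 7² + 5² = 74
74 = (1,1,2)_8 → 1² + 1² + 2² = 6
6 = (6)_8 → 6² = 36
36 = (4,4)_8 → 4² + 4² = 32
32 = (4,0)_8 → 4² + 0² = 16
16 = (2,0)_8 → 2² + 0² = 4
4 = (4)_8 → 4² = 16  — 16 already seen; the sequence cycles without reaching 1.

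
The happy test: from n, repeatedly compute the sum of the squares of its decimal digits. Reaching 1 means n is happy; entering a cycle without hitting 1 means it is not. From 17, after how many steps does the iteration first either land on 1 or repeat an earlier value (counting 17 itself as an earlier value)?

13

17 → 1² + 7² = 50
50 → 5² + 0² = 25
25 → 2² + 5² = 29
29 → 2² + 9² = 85
85 → 8² + 5² = 89
89 → 8² + 9² = 145
145 → 1² + 4² + 5² = 42
42 → 4² + 2² = 20
20 → 2² + 0² = 4
4 → 4² = 16
16 → 1² + 6² = 37
37 → 3² + 7² = 58
58 → 5² + 8² = 89  — 89 repeats.
That took 13 steps.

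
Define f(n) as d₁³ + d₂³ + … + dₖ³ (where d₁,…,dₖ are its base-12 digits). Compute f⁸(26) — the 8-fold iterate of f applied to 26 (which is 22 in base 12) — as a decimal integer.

736

26 = (2,2)_12 → 16
16 = (1,4)_12 → 65
65 = (5,5)_12 → 250
250 = (1,8,10)_12 → 1513
1513 = (10,6,1)_12 → 1217
1217 = (8,5,5)_12 → 762
762 = (5,3,6)_12 → 368
368 = (2,6,8)_12 → 736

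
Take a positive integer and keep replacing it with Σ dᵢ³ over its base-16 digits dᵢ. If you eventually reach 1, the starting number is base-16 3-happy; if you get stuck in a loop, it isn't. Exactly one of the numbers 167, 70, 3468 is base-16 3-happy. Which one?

70

167: 167 → 1343 → 3527 → 4268 → 2729 → 2729  — repeats 2729 (not base-16 3-happy)
70: 70 → 280 → 514 → 16 → 1  — reaches 1 (base-16 3-happy)
3468: 3468 → 4437 → 252 → 5103 → 6147 → 540 → 1737 → 2673 → 1344 → 189 → 3528 → 4437  — repeats 4437 (not base-16 3-happy)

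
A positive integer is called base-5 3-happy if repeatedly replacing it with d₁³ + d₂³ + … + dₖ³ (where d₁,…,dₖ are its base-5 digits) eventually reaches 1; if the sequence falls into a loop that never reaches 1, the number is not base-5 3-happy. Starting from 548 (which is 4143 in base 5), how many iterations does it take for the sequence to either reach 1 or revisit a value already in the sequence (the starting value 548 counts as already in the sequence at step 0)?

548 = (4,1,4,3)_5 → 4³ + 1³ + 4³ + 3³ = 64 + 1 + 64 + 27 = 156
156 = (1,1,1,1)_5 → 1³ + 1³ + 1³ + 1³ = 1 + 1 + 1 + 1 = 4
4 = (4)_5 → 4³ = 64
64 = (2,2,4)_5 → 2³ + 2³ + 4³ = 8 + 8 + 64 = 80
80 = (3,1,0)_5 → 3³ + 1³ + 0³ = 27 + 1 + 0 = 28
28 = (1,0,3)_5 → 1³ + 0³ + 3³ = 1 + 0 + 27 = 28  — 28 repeats.
That took 6 steps.

6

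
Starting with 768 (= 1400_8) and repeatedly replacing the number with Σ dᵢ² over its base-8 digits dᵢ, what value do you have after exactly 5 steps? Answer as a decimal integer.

5

768 = (1,4,0,0)_8 → 1² + 4² + 0² + 0² = 1 + 16 + 0 + 0 = 17
17 = (2,1)_8 → 2² + 1² = 4 + 1 = 5
5 = (5)_8 → 5² = 25
25 = (3,1)_8 → 3² + 1² = 9 + 1 = 10
10 = (1,2)_8 → 1² + 2² = 1 + 4 = 5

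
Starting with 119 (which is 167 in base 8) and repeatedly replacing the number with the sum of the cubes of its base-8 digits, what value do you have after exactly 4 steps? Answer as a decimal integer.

119 = (1,6,7)_8 → 1³ + 6³ + 7³ = 1 + 216 + 343 = 560
560 = (1,0,6,0)_8 → 1³ + 0³ + 6³ + 0³ = 1 + 0 + 216 + 0 = 217
217 = (3,3,1)_8 → 3³ + 3³ + 1³ = 27 + 27 + 1 = 55
55 = (6,7)_8 → 6³ + 7³ = 216 + 343 = 559

559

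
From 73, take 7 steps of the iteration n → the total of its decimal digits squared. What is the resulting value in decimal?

16

73 → 7² + 3² = 49 + 9 = 58
58 → 5² + 8² = 25 + 64 = 89
89 → 8² + 9² = 64 + 81 = 145
145 → 1² + 4² + 5² = 1 + 16 + 25 = 42
42 → 4² + 2² = 16 + 4 = 20
20 → 2² + 0² = 4 + 0 = 4
4 → 4² = 16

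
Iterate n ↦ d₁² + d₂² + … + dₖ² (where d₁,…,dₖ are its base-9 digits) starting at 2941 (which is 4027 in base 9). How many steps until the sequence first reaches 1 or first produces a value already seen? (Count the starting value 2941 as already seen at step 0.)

7

2941 = (4,0,2,7)_9 → 4² + 0² + 2² + 7² = 69
69 = (7,6)_9 → 7² + 6² = 85
85 = (1,0,4)_9 → 1² + 0² + 4² = 17
17 = (1,8)_9 → 1² + 8² = 65
65 = (7,2)_9 → 7² + 2² = 53
53 = (5,8)_9 → 5² + 8² = 89
89 = (1,0,8)_9 → 1² + 0² + 8² = 65  — 65 repeats.
That took 7 steps.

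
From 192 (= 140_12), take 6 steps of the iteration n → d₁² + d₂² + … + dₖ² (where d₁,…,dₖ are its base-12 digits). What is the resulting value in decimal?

34

192 = (1,4,0)_12 → 1² + 4² + 0² = 17
17 = (1,5)_12 → 1² + 5² = 26
26 = (2,2)_12 → 2² + 2² = 8
8 = (8)_12 → 8² = 64
64 = (5,4)_12 → 5² + 4² = 41
41 = (3,5)_12 → 3² + 5² = 34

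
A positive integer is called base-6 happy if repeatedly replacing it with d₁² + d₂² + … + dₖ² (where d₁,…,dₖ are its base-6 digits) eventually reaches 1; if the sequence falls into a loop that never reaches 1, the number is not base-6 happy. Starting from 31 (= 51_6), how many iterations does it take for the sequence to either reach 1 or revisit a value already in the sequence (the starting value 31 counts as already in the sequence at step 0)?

9

31 = (5,1)_6 → 26
26 = (4,2)_6 → 20
20 = (3,2)_6 → 13
13 = (2,1)_6 → 5
5 = (5)_6 → 25
25 = (4,1)_6 → 17
17 = (2,5)_6 → 29
29 = (4,5)_6 → 41
41 = (1,0,5)_6 → 26  — 26 repeats.
That took 9 steps.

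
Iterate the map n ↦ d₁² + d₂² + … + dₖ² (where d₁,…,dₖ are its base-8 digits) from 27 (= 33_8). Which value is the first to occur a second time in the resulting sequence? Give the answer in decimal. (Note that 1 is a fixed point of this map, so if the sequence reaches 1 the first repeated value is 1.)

27 = (3,3)_8 → 18
18 = (2,2)_8 → 8
8 = (1,0)_8 → 1  — reached the fixed point 1.
1 → 1, so 1 is the first repeated value.

1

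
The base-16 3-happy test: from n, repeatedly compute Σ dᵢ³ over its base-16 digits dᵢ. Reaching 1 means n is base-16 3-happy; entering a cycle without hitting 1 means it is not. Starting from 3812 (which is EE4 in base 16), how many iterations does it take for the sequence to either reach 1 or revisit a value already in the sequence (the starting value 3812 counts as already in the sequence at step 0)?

3812 = (14,14,4)_16 → 14³ + 14³ + 4³ = 2744 + 2744 + 64 = 5552
5552 = (1,5,11,0)_16 → 1³ + 5³ + 11³ + 0³ = 1 + 125 + 1331 + 0 = 1457
1457 = (5,11,1)_16 → 5³ + 11³ + 1³ = 125 + 1331 + 1 = 1457  — 1457 repeats.
That took 3 steps.

3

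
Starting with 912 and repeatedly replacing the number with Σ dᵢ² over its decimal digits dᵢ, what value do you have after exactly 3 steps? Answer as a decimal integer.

1

912 → 9² + 1² + 2² = 86
86 → 8² + 6² = 100
100 → 1² + 0² + 0² = 1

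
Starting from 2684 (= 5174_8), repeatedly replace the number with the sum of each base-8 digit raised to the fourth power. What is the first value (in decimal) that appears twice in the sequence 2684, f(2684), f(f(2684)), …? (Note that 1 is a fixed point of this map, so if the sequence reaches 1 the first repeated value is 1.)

2684 = (5,1,7,4)_8 → 3283
3283 = (6,3,2,3)_8 → 1474
1474 = (2,7,0,2)_8 → 2433
2433 = (4,6,0,1)_8 → 1553
1553 = (3,0,2,1)_8 → 98
98 = (1,4,2)_8 → 273
273 = (4,2,1)_8 → 273  — 273 already appeared earlier.

273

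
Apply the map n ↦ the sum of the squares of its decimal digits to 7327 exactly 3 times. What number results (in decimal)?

9

7327 → 7² + 3² + 2² + 7² = 49 + 9 + 4 + 49 = 111
111 → 1² + 1² + 1² = 1 + 1 + 1 = 3
3 → 3² = 9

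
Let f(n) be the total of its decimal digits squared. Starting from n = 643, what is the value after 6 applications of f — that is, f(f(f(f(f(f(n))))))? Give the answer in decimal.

42

643 → 6² + 4² + 3² = 61
61 → 6² + 1² = 37
37 → 3² + 7² = 58
58 → 5² + 8² = 89
89 → 8² + 9² = 145
145 → 1² + 4² + 5² = 42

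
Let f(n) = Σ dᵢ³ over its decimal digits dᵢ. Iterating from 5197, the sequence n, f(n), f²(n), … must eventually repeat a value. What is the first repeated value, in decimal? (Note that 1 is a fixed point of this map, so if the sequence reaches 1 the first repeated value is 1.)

5197 → 5³ + 1³ + 9³ + 7³ = 1198
1198 → 1³ + 1³ + 9³ + 8³ = 1243
1243 → 1³ + 2³ + 4³ + 3³ = 100
100 → 1³ + 0³ + 0³ = 1  — reached the fixed point 1.
1 → 1, so 1 is the first repeated value.

1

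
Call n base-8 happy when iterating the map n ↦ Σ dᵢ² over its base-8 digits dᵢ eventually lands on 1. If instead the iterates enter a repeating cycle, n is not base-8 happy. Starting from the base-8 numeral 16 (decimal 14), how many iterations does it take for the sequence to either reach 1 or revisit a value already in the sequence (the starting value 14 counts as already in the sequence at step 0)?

14 = (1,6)_8 → 1² + 6² = 1 + 36 = 37
37 = (4,5)_8 → 4² + 5² = 16 + 25 = 41
41 = (5,1)_8 → 5² + 1² = 25 + 1 = 26
26 = (3,2)_8 → 3² + 2² = 9 + 4 = 13
13 = (1,5)_8 → 1² + 5² = 1 + 25 = 26  — 26 repeats.
That took 5 steps.

5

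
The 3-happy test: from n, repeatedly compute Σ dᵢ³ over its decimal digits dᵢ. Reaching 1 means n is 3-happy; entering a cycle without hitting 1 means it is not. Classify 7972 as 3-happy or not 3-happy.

7972 → 7³ + 9³ + 7³ + 2³ = 343 + 729 + 343 + 8 = 1423
1423 → 1³ + 4³ + 2³ + 3³ = 1 + 64 + 8 + 27 = 100
100 → 1³ + 0³ + 0³ = 1 + 0 + 0 = 1  — reached 1.

3-happy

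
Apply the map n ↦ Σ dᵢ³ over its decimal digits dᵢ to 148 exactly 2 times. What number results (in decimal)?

811

148 → 1³ + 4³ + 8³ = 1 + 64 + 512 = 577
577 → 5³ + 7³ + 7³ = 125 + 343 + 343 = 811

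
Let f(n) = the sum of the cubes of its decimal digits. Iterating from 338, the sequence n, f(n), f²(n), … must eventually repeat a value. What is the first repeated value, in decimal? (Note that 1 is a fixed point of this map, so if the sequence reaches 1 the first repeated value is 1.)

371

338 → 566
566 → 557
557 → 593
593 → 881
881 → 1025
1025 → 134
134 → 92
92 → 737
737 → 713
713 → 371
371 → 371  — 371 already appeared earlier.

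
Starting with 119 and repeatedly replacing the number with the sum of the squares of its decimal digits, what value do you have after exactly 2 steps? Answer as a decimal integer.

119 → 1² + 1² + 9² = 83
83 → 8² + 3² = 73

73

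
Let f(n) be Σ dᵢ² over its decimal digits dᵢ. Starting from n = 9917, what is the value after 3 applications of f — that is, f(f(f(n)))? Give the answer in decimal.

9917 → 9² + 9² + 1² + 7² = 81 + 81 + 1 + 49 = 212
212 → 2² + 1² + 2² = 4 + 1 + 4 = 9
9 → 9² = 81

81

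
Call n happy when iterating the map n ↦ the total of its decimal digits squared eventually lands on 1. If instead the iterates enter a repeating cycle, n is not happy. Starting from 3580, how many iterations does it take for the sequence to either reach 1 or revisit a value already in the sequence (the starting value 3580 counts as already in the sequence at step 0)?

3580 → 98
98 → 145
145 → 42
42 → 20
20 → 4
4 → 16
16 → 37
37 → 58
58 → 89
89 → 145  — 145 repeats.
That took 10 steps.

10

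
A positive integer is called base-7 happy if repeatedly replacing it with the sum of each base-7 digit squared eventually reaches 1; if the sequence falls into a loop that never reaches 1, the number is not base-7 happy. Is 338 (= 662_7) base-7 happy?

338 = (6,6,2)_7 → 6² + 6² + 2² = 36 + 36 + 4 = 76
76 = (1,3,6)_7 → 1² + 3² + 6² = 1 + 9 + 36 = 46
46 = (6,4)_7 → 6² + 4² = 36 + 16 = 52
52 = (1,0,3)_7 → 1² + 0² + 3² = 1 + 0 + 9 = 10
10 = (1,3)_7 → 1² + 3² = 1 + 9 = 10  — 10 already seen; the sequence cycles without reaching 1.

not base-7 happy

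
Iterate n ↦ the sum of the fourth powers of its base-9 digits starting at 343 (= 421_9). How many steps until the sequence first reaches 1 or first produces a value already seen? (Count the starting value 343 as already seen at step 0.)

4

343 = (4,2,1)_9 → 4⁴ + 2⁴ + 1⁴ = 273
273 = (3,3,3)_9 → 3⁴ + 3⁴ + 3⁴ = 243
243 = (3,0,0)_9 → 3⁴ + 0⁴ + 0⁴ = 81
81 = (1,0,0)_9 → 1⁴ + 0⁴ + 0⁴ = 1  — reached 1.
That took 4 steps.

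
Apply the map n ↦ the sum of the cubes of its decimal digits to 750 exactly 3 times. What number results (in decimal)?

1080

750 → 7³ + 5³ + 0³ = 468
468 → 4³ + 6³ + 8³ = 792
792 → 7³ + 9³ + 2³ = 1080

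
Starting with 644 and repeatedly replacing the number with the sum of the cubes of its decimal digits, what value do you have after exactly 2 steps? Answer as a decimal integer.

644 → 344
344 → 155

155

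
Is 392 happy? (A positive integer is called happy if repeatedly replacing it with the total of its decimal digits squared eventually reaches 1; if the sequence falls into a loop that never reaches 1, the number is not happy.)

happy

392 → 3² + 9² + 2² = 94
94 → 9² + 4² = 97
97 → 9² + 7² = 130
130 → 1² + 3² + 0² = 10
10 → 1² + 0² = 1  — reached 1.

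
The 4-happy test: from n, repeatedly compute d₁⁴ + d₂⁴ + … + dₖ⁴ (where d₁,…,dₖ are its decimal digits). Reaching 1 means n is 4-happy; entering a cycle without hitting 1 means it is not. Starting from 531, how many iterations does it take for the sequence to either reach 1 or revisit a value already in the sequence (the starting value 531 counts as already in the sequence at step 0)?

531 → 5⁴ + 3⁴ + 1⁴ = 625 + 81 + 1 = 707
707 → 7⁴ + 0⁴ + 7⁴ = 2401 + 0 + 2401 = 4802
4802 → 4⁴ + 8⁴ + 0⁴ + 2⁴ = 256 + 4096 + 0 + 16 = 4368
4368 → 4⁴ + 3⁴ + 6⁴ + 8⁴ = 256 + 81 + 1296 + 4096 = 5729
5729 → 5⁴ + 7⁴ + 2⁴ + 9⁴ = 625 + 2401 + 16 + 6561 = 9603
9603 → 9⁴ + 6⁴ + 0⁴ + 3⁴ = 6561 + 1296 + 0 + 81 = 7938
7938 → 7⁴ + 9⁴ + 3⁴ + 8⁴ = 2401 + 6561 + 81 + 4096 = 13139
13139 → 1⁴ + 3⁴ + 1⁴ + 3⁴ + 9⁴ = 1 + 81 + 1 + 81 + 6561 = 6725
6725 → 6⁴ + 7⁴ + 2⁴ + 5⁴ = 1296 + 2401 + 16 + 625 = 4338
4338 → 4⁴ + 3⁴ + 3⁴ + 8⁴ = 256 + 81 + 81 + 4096 = 4514
4514 → 4⁴ + 5⁴ + 1⁴ + 4⁴ = 256 + 625 + 1 + 256 = 1138
1138 → 1⁴ + 1⁴ + 3⁴ + 8⁴ = 1 + 1 + 81 + 4096 = 4179
4179 → 4⁴ + 1⁴ + 7⁴ + 9⁴ = 256 + 1 + 2401 + 6561 = 9219
9219 → 9⁴ + 2⁴ + 1⁴ + 9⁴ = 6561 + 16 + 1 + 6561 = 13139  — 13139 repeats.
That took 14 steps.

14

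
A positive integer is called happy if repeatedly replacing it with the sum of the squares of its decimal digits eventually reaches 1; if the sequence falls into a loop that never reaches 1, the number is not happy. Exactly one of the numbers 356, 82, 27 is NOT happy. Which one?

356: 356 → 70 → 49 → 97 → 130 → 10 → 1  — reaches 1 (happy)
82: 82 → 68 → 100 → 1  — reaches 1 (happy)
27: 27 → 53 → 34 → 25 → 29 → 85 → 89 → 145 → 42 → 20 → 4 → 16 → 37 → 58 → 89  — repeats 89 (not happy)

27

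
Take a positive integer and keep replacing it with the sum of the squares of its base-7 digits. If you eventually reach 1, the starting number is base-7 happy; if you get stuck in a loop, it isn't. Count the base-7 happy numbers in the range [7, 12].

1

7: 7 → 1  (reaches 1)
8: 8 → 2 → 4 → 16 → 8  (repeats 8)
9: 9 → 5 → 25 → 25  (repeats 25)
10: 10 → 10  (repeats 10)
11: 11 → 17 → 13 → 37 → 29 → 17  (repeats 17)
12: 12 → 26 → 34 → 52 → 10 → 10  (repeats 10)
base-7 happy: 7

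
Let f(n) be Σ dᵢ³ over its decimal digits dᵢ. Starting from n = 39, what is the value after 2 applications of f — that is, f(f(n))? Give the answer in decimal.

39 → 3³ + 9³ = 27 + 729 = 756
756 → 7³ + 5³ + 6³ = 343 + 125 + 216 = 684

684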